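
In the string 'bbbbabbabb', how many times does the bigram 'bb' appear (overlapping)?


Scanning 'bbbbabbabb' for bigram 'bb':
  Position 0: 'bb' -> MATCH
  Position 1: 'bb' -> MATCH
  Position 2: 'bb' -> MATCH
  Position 3: 'ba' -> no
  Position 4: 'ab' -> no
  Position 5: 'bb' -> MATCH
  Position 6: 'ba' -> no
  Position 7: 'ab' -> no
  Position 8: 'bb' -> MATCH
Total matches: 5

5


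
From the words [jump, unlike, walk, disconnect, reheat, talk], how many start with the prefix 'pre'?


Checking each word for prefix 'pre':
  'jump' -> no (count: 0)
  'unlike' -> no (count: 0)
  'walk' -> no (count: 0)
  'disconnect' -> no (count: 0)
  'reheat' -> no (count: 0)
  'talk' -> no (count: 0)
Total with prefix 'pre': 0

0


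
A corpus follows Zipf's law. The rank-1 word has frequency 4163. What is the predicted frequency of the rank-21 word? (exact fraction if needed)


Zipf's law: freq(rank) = f1 / rank
f1 = 4163, rank = 21
freq = 4163 / 21
GCD(4163, 21) = 1
Simplified: 4163/21

4163/21


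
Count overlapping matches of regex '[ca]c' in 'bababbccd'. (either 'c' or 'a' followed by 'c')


Pattern: [ca]c means either 'c' or 'a' followed by 'c'.
Scanning 'bababbccd' position-by-position:
  Pos 0: window 'ba' -> no
  Pos 1: window 'ab' -> no
  Pos 2: window 'ba' -> no
  Pos 3: window 'ab' -> no
  Pos 4: window 'bb' -> no
  Pos 5: window 'bc' -> no
  Pos 6: window 'cc' -> MATCH
  Pos 7: window 'cd' -> no
  Pos 8: window 'd' -> no
Total matches: 1

1


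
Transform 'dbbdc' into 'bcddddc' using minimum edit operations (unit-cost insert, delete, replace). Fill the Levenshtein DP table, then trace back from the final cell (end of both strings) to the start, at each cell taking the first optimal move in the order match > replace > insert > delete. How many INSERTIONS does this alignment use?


Edit distance = 4. Backtracking from cell (5, 7) with preference match > replace > insert > delete,
then listing the resulting alignment 'dbbdc' -> 'bcddddc' left to right:
  Step 1: insert 'b' [insertion #1]
  Step 2: insert 'c' [insertion #2]
  Step 3: keep 'd'
  Step 4: replace b->d
  Step 5: replace b->d
  Step 6: keep 'd'
  Step 7: keep 'c'
Total insertions: 2

2


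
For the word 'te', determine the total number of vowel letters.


Scanning each character of 'te':
  Position 1: 't' -> consonant (running count: 0)
  Position 2: 'e' -> vowel (running count: 1)
Total vowels: 1

1


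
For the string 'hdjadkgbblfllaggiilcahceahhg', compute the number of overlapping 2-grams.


String 'hdjadkgbblfllaggiilcahceahhg' has length L = 28.
Number of overlapping n-grams = L - n + 1
Substituting: 28 - 2 + 1 = 27

27


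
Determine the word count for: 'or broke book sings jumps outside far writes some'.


Counting words by splitting on spaces:
  Word 1: 'or'
  Word 2: 'broke'
  Word 3: 'book'
  Word 4: 'sings'
  Word 5: 'jumps'
  Word 6: 'outside'
  Word 7: 'far'
  Word 8: 'writes'
  Word 9: 'some'
Total words: 9

9


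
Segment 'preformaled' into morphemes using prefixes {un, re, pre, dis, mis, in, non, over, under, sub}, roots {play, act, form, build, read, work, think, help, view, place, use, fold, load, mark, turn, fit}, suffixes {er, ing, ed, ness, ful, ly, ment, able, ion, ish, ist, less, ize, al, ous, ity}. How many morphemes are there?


Segmenting 'preformaled' against the inventory:
  'pre' -> prefix (morpheme 1)
  'form' -> root (morpheme 2)
  'al' -> suffix (morpheme 3)
  'ed' -> suffix (morpheme 4)
Total morphemes: 4

4


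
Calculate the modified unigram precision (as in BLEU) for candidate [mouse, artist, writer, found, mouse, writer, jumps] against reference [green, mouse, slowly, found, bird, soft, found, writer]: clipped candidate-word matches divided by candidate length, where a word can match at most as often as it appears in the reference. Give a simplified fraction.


Reference word counts: {'bird': 1, 'found': 2, 'green': 1, 'mouse': 1, 'slowly': 1, 'soft': 1, 'writer': 1}
Checking each candidate word (with clipping):
  'mouse' -> in reference (ref count 1, used 1/1) -> match (matches: 1)
  'artist' -> not in reference -> no match (matches: 1)
  'writer' -> in reference (ref count 1, used 1/1) -> match (matches: 2)
  'found' -> in reference (ref count 2, used 1/2) -> match (matches: 3)
  'mouse' -> ref count 1 already used up (1/1) -> clipped, no match (matches: 3)
  'writer' -> ref count 1 already used up (1/1) -> clipped, no match (matches: 3)
  'jumps' -> not in reference -> no match (matches: 3)
Clipped matches: 3, Candidate length: 7
Precision = 3/7

3/7


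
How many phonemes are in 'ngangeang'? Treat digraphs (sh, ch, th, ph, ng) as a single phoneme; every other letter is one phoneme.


Parsing 'ngangeang' greedily, digraphs first:
  'ng' -> digraph (1 consonant phoneme) (phonemes so far: 1)
  'a' -> vowel phoneme (phonemes so far: 2)
  'ng' -> digraph (1 consonant phoneme) (phonemes so far: 3)
  'e' -> vowel phoneme (phonemes so far: 4)
  'a' -> vowel phoneme (phonemes so far: 5)
  'ng' -> digraph (1 consonant phoneme) (phonemes so far: 6)
Total phonemes: 6

6


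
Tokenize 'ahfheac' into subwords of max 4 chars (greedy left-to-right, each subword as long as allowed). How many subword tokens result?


'ahfheac' has 7 characters.
Chunking with max size 4:
  Chunk 1: 'ahfh' (positions 0-3)
  Chunk 2: 'eac' (positions 4-6)
Total chunks: ceil(7 / 4) = 2

2


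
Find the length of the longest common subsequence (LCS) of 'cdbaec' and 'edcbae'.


DP table for LCS of 'cdbaec' and 'edcbae':
       e  d  c  b  a  e
    0  0  0  0  0  0  0
  c 0  0  0  1  1  1  1
  d 0  0  1  1  1  1  1
  b 0  0  1  1  2  2  2
  a 0  0  1  1  2  3  3
  e 0  1  1  1  2  3  4
  c 0  1  1  2  2  3  4
LCS: 'cbae'
LCS length = 4

4


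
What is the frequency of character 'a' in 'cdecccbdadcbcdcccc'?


Scanning 'cdecccbdadcbcdcccc' for 'a':
  Position 8: 'a' -> MATCH (count: 1)
Total occurrences of 'a': 1

1


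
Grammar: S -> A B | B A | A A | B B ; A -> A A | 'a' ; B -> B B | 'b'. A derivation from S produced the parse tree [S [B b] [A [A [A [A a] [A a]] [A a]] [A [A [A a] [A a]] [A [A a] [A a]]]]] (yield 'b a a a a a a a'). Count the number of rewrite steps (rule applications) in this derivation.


Every bracketed nonterminal node [X ...] in the tree is produced by exactly one rule application.
Reading the tree off as a leftmost derivation:
  Step 1: S  =>  B A   (applied S -> B A)
  Step 2: B A  =>  b A   (applied B -> b)
  Step 3: b A  =>  b A A   (applied A -> A A)
  Step 4: b A A  =>  b A A A   (applied A -> A A)
  Step 5: b A A A  =>  b A A A A   (applied A -> A A)
  Step 6: b A A A A  =>  b a A A A   (applied A -> a)
  Step 7: b a A A A  =>  b a a A A   (applied A -> a)
  Step 8: b a a A A  =>  b a a a A   (applied A -> a)
  Step 9: b a a a A  =>  b a a a A A   (applied A -> A A)
  Step 10: b a a a A A  =>  b a a a A A A   (applied A -> A A)
  Step 11: b a a a A A A  =>  b a a a a A A   (applied A -> a)
  Step 12: b a a a a A A  =>  b a a a a a A   (applied A -> a)
  Step 13: b a a a a a A  =>  b a a a a a A A   (applied A -> A A)
  Step 14: b a a a a a A A  =>  b a a a a a a A   (applied A -> a)
  Step 15: b a a a a a a A  =>  b a a a a a a a   (applied A -> a)
Final yield: b a a a a a a a
Total rewrite steps: 15

15


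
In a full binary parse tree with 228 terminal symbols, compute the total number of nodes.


Leaf nodes (terminals): 228
Internal nodes = n - 1 = 228 - 1 = 227
Total = leaves + internal = 228 + 227 = 455

455


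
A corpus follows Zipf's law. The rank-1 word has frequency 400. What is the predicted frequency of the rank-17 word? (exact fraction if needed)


Zipf's law: freq(rank) = f1 / rank
f1 = 400, rank = 17
freq = 400 / 17
GCD(400, 17) = 1
Simplified: 400/17

400/17


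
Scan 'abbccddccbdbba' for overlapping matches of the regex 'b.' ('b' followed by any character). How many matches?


Pattern: b. means 'b' followed by any character.
Scanning 'abbccddccbdbba' position-by-position:
  Pos 0: window 'ab' -> no
  Pos 1: window 'bb' -> MATCH
  Pos 2: window 'bc' -> MATCH
  Pos 3: window 'cc' -> no
  Pos 4: window 'cd' -> no
  Pos 5: window 'dd' -> no
  Pos 6: window 'dc' -> no
  Pos 7: window 'cc' -> no
  Pos 8: window 'cb' -> no
  Pos 9: window 'bd' -> MATCH
  Pos 10: window 'db' -> no
  Pos 11: window 'bb' -> MATCH
  Pos 12: window 'ba' -> MATCH
  Pos 13: window 'a' -> no
Total matches: 5

5


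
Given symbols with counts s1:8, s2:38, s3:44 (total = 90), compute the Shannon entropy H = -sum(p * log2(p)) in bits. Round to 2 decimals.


Computing entropy H = -sum(p_i * log2(p_i)):
  s1: p = 8/90 = 0.0889, -p*log2(p) = 0.3104
  s2: p = 38/90 = 0.4222, -p*log2(p) = 0.5252
  s3: p = 44/90 = 0.4889, -p*log2(p) = 0.5047
H = sum of terms = 1.3403
Rounded to 2 decimals: 1.34

1.34


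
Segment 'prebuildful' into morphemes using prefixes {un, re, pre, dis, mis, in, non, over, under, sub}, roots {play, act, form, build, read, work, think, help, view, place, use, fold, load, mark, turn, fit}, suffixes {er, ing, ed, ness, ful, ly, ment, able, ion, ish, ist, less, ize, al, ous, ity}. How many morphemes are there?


Segmenting 'prebuildful' against the inventory:
  'pre' -> prefix (morpheme 1)
  'build' -> root (morpheme 2)
  'ful' -> suffix (morpheme 3)
Total morphemes: 3

3


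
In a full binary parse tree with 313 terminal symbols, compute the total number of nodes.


Leaf nodes (terminals): 313
Internal nodes = n - 1 = 313 - 1 = 312
Total = leaves + internal = 313 + 312 = 625

625


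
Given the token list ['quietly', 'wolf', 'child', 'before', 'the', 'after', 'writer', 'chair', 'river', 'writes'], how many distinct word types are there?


Listing all tokens and tracking unique types:
  Token 1: 'quietly' -> NEW (unique so far: 1)
  Token 2: 'wolf' -> NEW (unique so far: 2)
  Token 3: 'child' -> NEW (unique so far: 3)
  Token 4: 'before' -> NEW (unique so far: 4)
  Token 5: 'the' -> NEW (unique so far: 5)
  Token 6: 'after' -> NEW (unique so far: 6)
  Token 7: 'writer' -> NEW (unique so far: 7)
  Token 8: 'chair' -> NEW (unique so far: 8)
  Token 9: 'river' -> NEW (unique so far: 9)
  Token 10: 'writes' -> NEW (unique so far: 10)
Unique types: ('after', 'before', 'chair', 'child', 'quietly', 'river', 'the', 'wolf', 'writer', 'writes')
Vocabulary size: 10

10


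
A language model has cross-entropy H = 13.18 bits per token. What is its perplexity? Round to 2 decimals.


Perplexity formula: PP = 2^H
H = 13.18
PP = 2^13.18
Decompose: 2^13.18 = 2^13 * 2^0.18
2^13 = 8192, 2^0.18 ~ 1.1328839
PP ~ 8192 * 1.1328839 = 9280.5849088
Rounded to 2 decimals: 9280.58

9280.58


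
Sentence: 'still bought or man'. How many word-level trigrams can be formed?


Word trigrams from [4] words:
  Trigram 1: (still bought or)
  Trigram 2: (bought or man)
Total word trigrams: 4 - 2 = 2

2


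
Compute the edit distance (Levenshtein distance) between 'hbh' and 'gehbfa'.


Building DP table for s1='hbh' (len 3) and s2='gehbfa' (len 6):
       g  e  h  b  f  a
    0  1  2  3  4  5  6
  h 1  1  2  2  3  4  5
  b 2  2  2  3  2  3  4
  h 3  3  3  2  3  3  4
Edit distance = dp[3][6] = 4

4


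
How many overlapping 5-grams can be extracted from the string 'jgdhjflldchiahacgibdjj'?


String 'jgdhjflldchiahacgibdjj' has length L = 22.
Number of overlapping n-grams = L - n + 1
Substituting: 22 - 5 + 1 = 18

18


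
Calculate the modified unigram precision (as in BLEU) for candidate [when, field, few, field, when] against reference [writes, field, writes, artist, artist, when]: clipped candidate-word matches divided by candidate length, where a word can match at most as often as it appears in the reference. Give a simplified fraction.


Reference word counts: {'artist': 2, 'field': 1, 'when': 1, 'writes': 2}
Checking each candidate word (with clipping):
  'when' -> in reference (ref count 1, used 1/1) -> match (matches: 1)
  'field' -> in reference (ref count 1, used 1/1) -> match (matches: 2)
  'few' -> not in reference -> no match (matches: 2)
  'field' -> ref count 1 already used up (1/1) -> clipped, no match (matches: 2)
  'when' -> ref count 1 already used up (1/1) -> clipped, no match (matches: 2)
Clipped matches: 2, Candidate length: 5
Precision = 2/5

2/5


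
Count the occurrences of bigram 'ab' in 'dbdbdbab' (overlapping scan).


Scanning 'dbdbdbab' for bigram 'ab':
  Position 0: 'db' -> no
  Position 1: 'bd' -> no
  Position 2: 'db' -> no
  Position 3: 'bd' -> no
  Position 4: 'db' -> no
  Position 5: 'ba' -> no
  Position 6: 'ab' -> MATCH
Total matches: 1

1


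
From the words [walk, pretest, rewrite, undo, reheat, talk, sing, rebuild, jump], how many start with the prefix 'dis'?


Checking each word for prefix 'dis':
  'walk' -> no (count: 0)
  'pretest' -> no (count: 0)
  'rewrite' -> no (count: 0)
  'undo' -> no (count: 0)
  'reheat' -> no (count: 0)
  'talk' -> no (count: 0)
  'sing' -> no (count: 0)
  'rebuild' -> no (count: 0)
  'jump' -> no (count: 0)
Total with prefix 'dis': 0

0


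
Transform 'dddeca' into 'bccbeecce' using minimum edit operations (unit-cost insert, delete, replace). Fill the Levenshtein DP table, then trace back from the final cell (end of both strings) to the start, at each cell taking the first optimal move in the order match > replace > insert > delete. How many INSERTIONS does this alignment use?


Edit distance = 7. Backtracking from cell (6, 9) with preference match > replace > insert > delete,
then listing the resulting alignment 'dddeca' -> 'bccbeecce' left to right:
  Step 1: insert 'b' [insertion #1]
  Step 2: insert 'c' [insertion #2]
  Step 3: replace d->c
  Step 4: replace d->b
  Step 5: replace d->e
  Step 6: keep 'e'
  Step 7: insert 'c' [insertion #3]
  Step 8: keep 'c'
  Step 9: replace a->e
Total insertions: 3

3


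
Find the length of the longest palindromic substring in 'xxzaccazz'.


Scanning 'xxzaccazz' for palindromic substrings.
Substring at positions 2-7: 'zaccaz'.
Check: reverse('zaccaz') = 'zaccaz' -> palindrome confirmed.
Neighbouring characters ('x' / 'z') break symmetry, so it cannot extend further.
No longer palindromic substring exists; longest length = 6

6


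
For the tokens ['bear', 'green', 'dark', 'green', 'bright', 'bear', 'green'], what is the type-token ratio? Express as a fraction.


Tokens: 7
Unique types: ('bear', 'bright', 'dark', 'green') = 4
TTR = 4/7
Already in lowest terms.

4/7


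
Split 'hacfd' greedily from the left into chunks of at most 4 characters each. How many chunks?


'hacfd' has 5 characters.
Chunking with max size 4:
  Chunk 1: 'hacf' (positions 0-3)
  Chunk 2: 'd' (positions 4-4)
Total chunks: ceil(5 / 4) = 2

2


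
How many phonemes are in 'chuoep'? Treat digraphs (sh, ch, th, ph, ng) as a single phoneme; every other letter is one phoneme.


Parsing 'chuoep' greedily, digraphs first:
  'ch' -> digraph (1 consonant phoneme) (phonemes so far: 1)
  'u' -> vowel phoneme (phonemes so far: 2)
  'o' -> vowel phoneme (phonemes so far: 3)
  'e' -> vowel phoneme (phonemes so far: 4)
  'p' -> consonant phoneme (phonemes so far: 5)
Total phonemes: 5

5


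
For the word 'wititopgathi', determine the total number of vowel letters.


Scanning each character of 'wititopgathi':
  Position 1: 'w' -> consonant (running count: 0)
  Position 2: 'i' -> vowel (running count: 1)
  Position 3: 't' -> consonant (running count: 1)
  Position 4: 'i' -> vowel (running count: 2)
  Position 5: 't' -> consonant (running count: 2)
  Position 6: 'o' -> vowel (running count: 3)
  Position 7: 'p' -> consonant (running count: 3)
  Position 8: 'g' -> consonant (running count: 3)
  Position 9: 'a' -> vowel (running count: 4)
  Position 10: 't' -> consonant (running count: 4)
  Position 11: 'h' -> consonant (running count: 4)
  Position 12: 'i' -> vowel (running count: 5)
Total vowels: 5

5


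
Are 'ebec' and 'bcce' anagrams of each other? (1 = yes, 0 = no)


Sort characters of 'ebec': 'bcee'
Sort characters of 'bcce': 'bcce'
Sorted forms differ -> they are NOT anagrams
Result: 0

0


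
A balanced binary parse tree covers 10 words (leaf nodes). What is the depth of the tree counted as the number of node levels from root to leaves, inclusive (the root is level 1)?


In a balanced binary tree with n leaves the deepest leaf is ceil(log2(n)) edges below the root,
so counting node levels inclusive of root and leaves gives ceil(log2(n)) + 1 levels.
log2(10) = 3.3219
ceil(3.3219) = 4
levels = 4 + 1 = 5

5


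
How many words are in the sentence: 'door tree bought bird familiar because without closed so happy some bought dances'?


Counting words by splitting on spaces:
  Word 1: 'door'
  Word 2: 'tree'
  Word 3: 'bought'
  Word 4: 'bird'
  Word 5: 'familiar'
  Word 6: 'because'
  Word 7: 'without'
  Word 8: 'closed'
  Word 9: 'so'
  Word 10: 'happy'
  Word 11: 'some'
  Word 12: 'bought'
  Word 13: 'dances'
Total words: 13

13


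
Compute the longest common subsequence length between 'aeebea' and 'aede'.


DP table for LCS of 'aeebea' and 'aede':
       a  e  d  e
    0  0  0  0  0
  a 0  1  1  1  1
  e 0  1  2  2  2
  e 0  1  2  2  3
  b 0  1  2  2  3
  e 0  1  2  2  3
  a 0  1  2  2  3
LCS: 'aee'
LCS length = 3

3


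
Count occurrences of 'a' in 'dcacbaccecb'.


Scanning 'dcacbaccecb' for 'a':
  Position 2: 'a' -> MATCH (count: 1)
  Position 5: 'a' -> MATCH (count: 2)
Total occurrences of 'a': 2

2


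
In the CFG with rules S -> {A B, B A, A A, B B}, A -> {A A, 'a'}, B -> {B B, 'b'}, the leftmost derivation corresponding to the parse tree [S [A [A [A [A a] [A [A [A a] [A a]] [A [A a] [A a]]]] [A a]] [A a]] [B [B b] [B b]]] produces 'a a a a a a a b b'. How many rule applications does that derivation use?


Every bracketed nonterminal node [X ...] in the tree is produced by exactly one rule application.
Reading the tree off as a leftmost derivation:
  Step 1: S  =>  A B   (applied S -> A B)
  Step 2: A B  =>  A A B   (applied A -> A A)
  Step 3: A A B  =>  A A A B   (applied A -> A A)
  Step 4: A A A B  =>  A A A A B   (applied A -> A A)
  Step 5: A A A A B  =>  a A A A B   (applied A -> a)
  Step 6: a A A A B  =>  a A A A A B   (applied A -> A A)
  Step 7: a A A A A B  =>  a A A A A A B   (applied A -> A A)
  Step 8: a A A A A A B  =>  a a A A A A B   (applied A -> a)
  Step 9: a a A A A A B  =>  a a a A A A B   (applied A -> a)
  Step 10: a a a A A A B  =>  a a a A A A A B   (applied A -> A A)
  Step 11: a a a A A A A B  =>  a a a a A A A B   (applied A -> a)
  Step 12: a a a a A A A B  =>  a a a a a A A B   (applied A -> a)
  Step 13: a a a a a A A B  =>  a a a a a a A B   (applied A -> a)
  Step 14: a a a a a a A B  =>  a a a a a a a B   (applied A -> a)
  Step 15: a a a a a a a B  =>  a a a a a a a B B   (applied B -> B B)
  Step 16: a a a a a a a B B  =>  a a a a a a a b B   (applied B -> b)
  Step 17: a a a a a a a b B  =>  a a a a a a a b b   (applied B -> b)
Final yield: a a a a a a a b b
Total rewrite steps: 17

17


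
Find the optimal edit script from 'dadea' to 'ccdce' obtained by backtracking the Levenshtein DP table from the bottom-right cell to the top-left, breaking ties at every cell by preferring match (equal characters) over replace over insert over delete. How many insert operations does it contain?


Edit distance = 4. Backtracking from cell (5, 5) with preference match > replace > insert > delete,
then listing the resulting alignment 'dadea' -> 'ccdce' left to right:
  Step 1: replace d->c
  Step 2: replace a->c
  Step 3: keep 'd'
  Step 4: replace e->c
  Step 5: replace a->e
Total insertions: 0

0


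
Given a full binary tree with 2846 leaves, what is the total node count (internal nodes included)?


Leaf nodes (terminals): 2846
Internal nodes = n - 1 = 2846 - 1 = 2845
Total = leaves + internal = 2846 + 2845 = 5691

5691


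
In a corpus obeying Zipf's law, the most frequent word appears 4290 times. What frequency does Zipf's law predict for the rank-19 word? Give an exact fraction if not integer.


Zipf's law: freq(rank) = f1 / rank
f1 = 4290, rank = 19
freq = 4290 / 19
GCD(4290, 19) = 1
Simplified: 4290/19

4290/19


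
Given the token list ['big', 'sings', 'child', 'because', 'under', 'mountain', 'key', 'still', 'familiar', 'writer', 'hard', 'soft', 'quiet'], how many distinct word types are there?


Listing all tokens and tracking unique types:
  Token 1: 'big' -> NEW (unique so far: 1)
  Token 2: 'sings' -> NEW (unique so far: 2)
  Token 3: 'child' -> NEW (unique so far: 3)
  Token 4: 'because' -> NEW (unique so far: 4)
  Token 5: 'under' -> NEW (unique so far: 5)
  Token 6: 'mountain' -> NEW (unique so far: 6)
  Token 7: 'key' -> NEW (unique so far: 7)
  Token 8: 'still' -> NEW (unique so far: 8)
  Token 9: 'familiar' -> NEW (unique so far: 9)
  Token 10: 'writer' -> NEW (unique so far: 10)
  Token 11: 'hard' -> NEW (unique so far: 11)
  Token 12: 'soft' -> NEW (unique so far: 12)
  Token 13: 'quiet' -> NEW (unique so far: 13)
Unique types: ('because', 'big', 'child', 'familiar', 'hard', 'key', 'mountain', 'quiet', 'sings', 'soft', 'still', 'under', 'writer')
Vocabulary size: 13

13


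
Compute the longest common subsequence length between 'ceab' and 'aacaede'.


DP table for LCS of 'ceab' and 'aacaede':
       a  a  c  a  e  d  e
    0  0  0  0  0  0  0  0
  c 0  0  0  1  1  1  1  1
  e 0  0  0  1  1  2  2  2
  a 0  1  1  1  2  2  2  2
  b 0  1  1  1  2  2  2  2
LCS: 'ce'
LCS length = 2

2


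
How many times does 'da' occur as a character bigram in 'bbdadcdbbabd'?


Scanning 'bbdadcdbbabd' for bigram 'da':
  Position 0: 'bb' -> no
  Position 1: 'bd' -> no
  Position 2: 'da' -> MATCH
  Position 3: 'ad' -> no
  Position 4: 'dc' -> no
  Position 5: 'cd' -> no
  Position 6: 'db' -> no
  Position 7: 'bb' -> no
  Position 8: 'ba' -> no
  Position 9: 'ab' -> no
  Position 10: 'bd' -> no
Total matches: 1

1


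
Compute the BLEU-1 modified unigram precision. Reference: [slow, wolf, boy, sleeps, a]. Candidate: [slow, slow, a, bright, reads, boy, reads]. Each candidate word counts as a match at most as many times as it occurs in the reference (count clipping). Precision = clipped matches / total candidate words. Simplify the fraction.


Reference word counts: {'a': 1, 'boy': 1, 'sleeps': 1, 'slow': 1, 'wolf': 1}
Checking each candidate word (with clipping):
  'slow' -> in reference (ref count 1, used 1/1) -> match (matches: 1)
  'slow' -> ref count 1 already used up (1/1) -> clipped, no match (matches: 1)
  'a' -> in reference (ref count 1, used 1/1) -> match (matches: 2)
  'bright' -> not in reference -> no match (matches: 2)
  'reads' -> not in reference -> no match (matches: 2)
  'boy' -> in reference (ref count 1, used 1/1) -> match (matches: 3)
  'reads' -> not in reference -> no match (matches: 3)
Clipped matches: 3, Candidate length: 7
Precision = 3/7

3/7


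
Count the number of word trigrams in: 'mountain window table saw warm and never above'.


Word trigrams from [8] words:
  Trigram 1: (mountain window table)
  Trigram 2: (window table saw)
  Trigram 3: (table saw warm)
  Trigram 4: (saw warm and)
  Trigram 5: (warm and never)
  Trigram 6: (and never above)
Total word trigrams: 8 - 2 = 6

6


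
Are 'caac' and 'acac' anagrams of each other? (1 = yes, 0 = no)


Sort characters of 'caac': 'aacc'
Sort characters of 'acac': 'aacc'
Sorted forms match -> they ARE anagrams
Result: 1

1


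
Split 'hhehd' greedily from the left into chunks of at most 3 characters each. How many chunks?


'hhehd' has 5 characters.
Chunking with max size 3:
  Chunk 1: 'hhe' (positions 0-2)
  Chunk 2: 'hd' (positions 3-4)
Total chunks: ceil(5 / 3) = 2

2


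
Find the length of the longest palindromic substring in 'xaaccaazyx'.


Scanning 'xaaccaazyx' for palindromic substrings.
Substring at positions 1-6: 'aaccaa'.
Check: reverse('aaccaa') = 'aaccaa' -> palindrome confirmed.
Neighbouring characters ('x' / 'z') break symmetry, so it cannot extend further.
No longer palindromic substring exists; longest length = 6

6


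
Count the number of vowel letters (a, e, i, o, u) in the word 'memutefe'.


Scanning each character of 'memutefe':
  Position 1: 'm' -> consonant (running count: 0)
  Position 2: 'e' -> vowel (running count: 1)
  Position 3: 'm' -> consonant (running count: 1)
  Position 4: 'u' -> vowel (running count: 2)
  Position 5: 't' -> consonant (running count: 2)
  Position 6: 'e' -> vowel (running count: 3)
  Position 7: 'f' -> consonant (running count: 3)
  Position 8: 'e' -> vowel (running count: 4)
Total vowels: 4

4


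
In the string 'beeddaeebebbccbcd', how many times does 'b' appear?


Scanning 'beeddaeebebbccbcd' for 'b':
  Position 0: 'b' -> MATCH (count: 1)
  Position 8: 'b' -> MATCH (count: 2)
  Position 10: 'b' -> MATCH (count: 3)
  Position 11: 'b' -> MATCH (count: 4)
  Position 14: 'b' -> MATCH (count: 5)
Total occurrences of 'b': 5

5


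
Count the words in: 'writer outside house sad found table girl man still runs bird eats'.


Counting words by splitting on spaces:
  Word 1: 'writer'
  Word 2: 'outside'
  Word 3: 'house'
  Word 4: 'sad'
  Word 5: 'found'
  Word 6: 'table'
  Word 7: 'girl'
  Word 8: 'man'
  Word 9: 'still'
  Word 10: 'runs'
  Word 11: 'bird'
  Word 12: 'eats'
Total words: 12

12


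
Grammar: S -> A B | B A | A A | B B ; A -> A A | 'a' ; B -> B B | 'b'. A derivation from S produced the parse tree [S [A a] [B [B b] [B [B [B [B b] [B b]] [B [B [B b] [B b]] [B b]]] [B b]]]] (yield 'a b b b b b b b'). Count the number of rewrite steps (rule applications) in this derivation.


Every bracketed nonterminal node [X ...] in the tree is produced by exactly one rule application.
Reading the tree off as a leftmost derivation:
  Step 1: S  =>  A B   (applied S -> A B)
  Step 2: A B  =>  a B   (applied A -> a)
  Step 3: a B  =>  a B B   (applied B -> B B)
  Step 4: a B B  =>  a b B   (applied B -> b)
  Step 5: a b B  =>  a b B B   (applied B -> B B)
  Step 6: a b B B  =>  a b B B B   (applied B -> B B)
  Step 7: a b B B B  =>  a b B B B B   (applied B -> B B)
  Step 8: a b B B B B  =>  a b b B B B   (applied B -> b)
  Step 9: a b b B B B  =>  a b b b B B   (applied B -> b)
  Step 10: a b b b B B  =>  a b b b B B B   (applied B -> B B)
  Step 11: a b b b B B B  =>  a b b b B B B B   (applied B -> B B)
  Step 12: a b b b B B B B  =>  a b b b b B B B   (applied B -> b)
  Step 13: a b b b b B B B  =>  a b b b b b B B   (applied B -> b)
  Step 14: a b b b b b B B  =>  a b b b b b b B   (applied B -> b)
  Step 15: a b b b b b b B  =>  a b b b b b b b   (applied B -> b)
Final yield: a b b b b b b b
Total rewrite steps: 15

15


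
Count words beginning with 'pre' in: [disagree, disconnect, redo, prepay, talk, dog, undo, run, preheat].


Checking each word for prefix 'pre':
  'disagree' -> no (count: 0)
  'disconnect' -> no (count: 0)
  'redo' -> no (count: 0)
  'prepay' -> YES, starts with 'pre' (count: 1)
  'talk' -> no (count: 1)
  'dog' -> no (count: 1)
  'undo' -> no (count: 1)
  'run' -> no (count: 1)
  'preheat' -> YES, starts with 'pre' (count: 2)
Total with prefix 'pre': 2

2


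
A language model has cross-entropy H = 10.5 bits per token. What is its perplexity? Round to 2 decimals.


Perplexity formula: PP = 2^H
H = 10.5
PP = 2^10.5
Decompose: 2^10.5 = 2^10 * 2^0.5 = 2^10 * sqrt(2)
2^10 = 1024, sqrt(2) ~ 1.4142136
PP ~ 1024 * 1.4142136 = 1448.1547264
Rounded to 2 decimals: 1448.15

1448.15


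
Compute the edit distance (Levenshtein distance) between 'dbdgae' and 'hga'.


Building DP table for s1='dbdgae' (len 6) and s2='hga' (len 3):
       h  g  a
    0  1  2  3
  d 1  1  2  3
  b 2  2  2  3
  d 3  3  3  3
  g 4  4  3  4
  a 5  5  4  3
  e 6  6  5  4
Edit distance = dp[6][3] = 4

4


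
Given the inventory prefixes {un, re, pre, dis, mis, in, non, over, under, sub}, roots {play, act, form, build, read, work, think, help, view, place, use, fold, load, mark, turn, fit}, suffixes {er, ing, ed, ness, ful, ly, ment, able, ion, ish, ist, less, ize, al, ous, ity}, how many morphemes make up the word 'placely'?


Segmenting 'placely' against the inventory:
  'place' -> root (morpheme 1)
  'ly' -> suffix (morpheme 2)
Total morphemes: 2

2


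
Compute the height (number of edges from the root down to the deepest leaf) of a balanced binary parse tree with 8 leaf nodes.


In a balanced binary tree with n leaves the deepest leaf is ceil(log2(n)) edges below the root.
log2(8) = 3.0000
ceil(3.0000) = 3
height (edges) = 3

3


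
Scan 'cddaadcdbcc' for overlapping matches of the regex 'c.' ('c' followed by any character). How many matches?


Pattern: c. means 'c' followed by any character.
Scanning 'cddaadcdbcc' position-by-position:
  Pos 0: window 'cd' -> MATCH
  Pos 1: window 'dd' -> no
  Pos 2: window 'da' -> no
  Pos 3: window 'aa' -> no
  Pos 4: window 'ad' -> no
  Pos 5: window 'dc' -> no
  Pos 6: window 'cd' -> MATCH
  Pos 7: window 'db' -> no
  Pos 8: window 'bc' -> no
  Pos 9: window 'cc' -> MATCH
  Pos 10: window 'c' -> no
Total matches: 3

3


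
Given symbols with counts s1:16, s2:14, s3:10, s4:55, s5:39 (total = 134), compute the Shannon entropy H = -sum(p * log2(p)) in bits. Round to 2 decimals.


Computing entropy H = -sum(p_i * log2(p_i)):
  s1: p = 16/134 = 0.1194, -p*log2(p) = 0.3661
  s2: p = 14/134 = 0.1045, -p*log2(p) = 0.3405
  s3: p = 10/134 = 0.0746, -p*log2(p) = 0.2794
  s4: p = 55/134 = 0.4104, -p*log2(p) = 0.5273
  s5: p = 39/134 = 0.2910, -p*log2(p) = 0.5183
H = sum of terms = 2.0316
Rounded to 2 decimals: 2.03

2.03


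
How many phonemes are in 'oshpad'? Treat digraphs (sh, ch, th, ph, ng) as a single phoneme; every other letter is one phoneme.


Parsing 'oshpad' greedily, digraphs first:
  'o' -> vowel phoneme (phonemes so far: 1)
  'sh' -> digraph (1 consonant phoneme) (phonemes so far: 2)
  'p' -> consonant phoneme (phonemes so far: 3)
  'a' -> vowel phoneme (phonemes so far: 4)
  'd' -> consonant phoneme (phonemes so far: 5)
Total phonemes: 5

5


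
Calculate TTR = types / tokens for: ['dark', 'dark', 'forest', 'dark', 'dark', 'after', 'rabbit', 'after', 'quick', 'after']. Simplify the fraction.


Tokens: 10
Unique types: ('after', 'dark', 'forest', 'quick', 'rabbit') = 5
TTR = 5/10
Simplify: divide both by 5 -> 1/2
TTR = 1/2

1/2


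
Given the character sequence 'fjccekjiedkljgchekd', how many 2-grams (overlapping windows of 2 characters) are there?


String 'fjccekjiedkljgchekd' has length L = 19.
Number of overlapping n-grams = L - n + 1
Substituting: 19 - 2 + 1 = 18

18


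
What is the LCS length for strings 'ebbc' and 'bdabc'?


DP table for LCS of 'ebbc' and 'bdabc':
       b  d  a  b  c
    0  0  0  0  0  0
  e 0  0  0  0  0  0
  b 0  1  1  1  1  1
  b 0  1  1  1  2  2
  c 0  1  1  1  2  3
LCS: 'bbc'
LCS length = 3

3


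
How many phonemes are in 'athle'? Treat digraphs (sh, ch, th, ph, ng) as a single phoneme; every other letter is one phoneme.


Parsing 'athle' greedily, digraphs first:
  'a' -> vowel phoneme (phonemes so far: 1)
  'th' -> digraph (1 consonant phoneme) (phonemes so far: 2)
  'l' -> consonant phoneme (phonemes so far: 3)
  'e' -> vowel phoneme (phonemes so far: 4)
Total phonemes: 4

4


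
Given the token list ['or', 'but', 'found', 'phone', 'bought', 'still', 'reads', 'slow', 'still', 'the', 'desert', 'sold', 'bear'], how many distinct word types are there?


Listing all tokens and tracking unique types:
  Token 1: 'or' -> NEW (unique so far: 1)
  Token 2: 'but' -> NEW (unique so far: 2)
  Token 3: 'found' -> NEW (unique so far: 3)
  Token 4: 'phone' -> NEW (unique so far: 4)
  Token 5: 'bought' -> NEW (unique so far: 5)
  Token 6: 'still' -> NEW (unique so far: 6)
  Token 7: 'reads' -> NEW (unique so far: 7)
  Token 8: 'slow' -> NEW (unique so far: 8)
  Token 9: 'still' -> duplicate (unique so far: 8)
  Token 10: 'the' -> NEW (unique so far: 9)
  Token 11: 'desert' -> NEW (unique so far: 10)
  Token 12: 'sold' -> NEW (unique so far: 11)
  Token 13: 'bear' -> NEW (unique so far: 12)
Unique types: ('bear', 'bought', 'but', 'desert', 'found', 'or', 'phone', 'reads', 'slow', 'sold', 'still', 'the')
Vocabulary size: 12

12


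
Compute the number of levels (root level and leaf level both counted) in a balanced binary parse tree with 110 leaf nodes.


In a balanced binary tree with n leaves the deepest leaf is ceil(log2(n)) edges below the root,
so counting node levels inclusive of root and leaves gives ceil(log2(n)) + 1 levels.
log2(110) = 6.7814
ceil(6.7814) = 7
levels = 7 + 1 = 8

8


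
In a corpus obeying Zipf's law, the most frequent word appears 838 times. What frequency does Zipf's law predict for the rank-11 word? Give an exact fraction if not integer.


Zipf's law: freq(rank) = f1 / rank
f1 = 838, rank = 11
freq = 838 / 11
GCD(838, 11) = 1
Simplified: 838/11

838/11


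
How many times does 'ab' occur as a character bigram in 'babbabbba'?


Scanning 'babbabbba' for bigram 'ab':
  Position 0: 'ba' -> no
  Position 1: 'ab' -> MATCH
  Position 2: 'bb' -> no
  Position 3: 'ba' -> no
  Position 4: 'ab' -> MATCH
  Position 5: 'bb' -> no
  Position 6: 'bb' -> no
  Position 7: 'ba' -> no
Total matches: 2

2


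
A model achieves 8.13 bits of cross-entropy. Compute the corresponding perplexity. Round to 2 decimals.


Perplexity formula: PP = 2^H
H = 8.13
PP = 2^8.13
Decompose: 2^8.13 = 2^8 * 2^0.13
2^8 = 256, 2^0.13 ~ 1.0942937
PP ~ 256 * 1.0942937 = 280.1391872
Rounded to 2 decimals: 280.14

280.14


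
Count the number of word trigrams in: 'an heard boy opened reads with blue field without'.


Word trigrams from [9] words:
  Trigram 1: (an heard boy)
  Trigram 2: (heard boy opened)
  Trigram 3: (boy opened reads)
  Trigram 4: (opened reads with)
  Trigram 5: (reads with blue)
  Trigram 6: (with blue field)
  Trigram 7: (blue field without)
Total word trigrams: 9 - 2 = 7

7


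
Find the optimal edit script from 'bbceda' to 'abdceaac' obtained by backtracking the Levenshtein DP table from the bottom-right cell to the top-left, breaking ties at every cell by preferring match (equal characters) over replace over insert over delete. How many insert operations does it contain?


Edit distance = 4. Backtracking from cell (6, 8) with preference match > replace > insert > delete,
then listing the resulting alignment 'bbceda' -> 'abdceaac' left to right:
  Step 1: insert 'a' [insertion #1]
  Step 2: keep 'b'
  Step 3: replace b->d
  Step 4: keep 'c'
  Step 5: keep 'e'
  Step 6: replace d->a
  Step 7: keep 'a'
  Step 8: insert 'c' [insertion #2]
Total insertions: 2

2


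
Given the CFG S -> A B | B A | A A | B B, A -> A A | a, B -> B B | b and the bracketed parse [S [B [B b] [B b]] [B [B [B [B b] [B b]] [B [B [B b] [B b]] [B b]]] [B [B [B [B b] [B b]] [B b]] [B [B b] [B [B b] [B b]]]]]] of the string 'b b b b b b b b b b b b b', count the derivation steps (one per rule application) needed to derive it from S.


Every bracketed nonterminal node [X ...] in the tree is produced by exactly one rule application.
Reading the tree off as a leftmost derivation:
  Step 1: S  =>  B B   (applied S -> B B)
  Step 2: B B  =>  B B B   (applied B -> B B)
  Step 3: B B B  =>  b B B   (applied B -> b)
  Step 4: b B B  =>  b b B   (applied B -> b)
  Step 5: b b B  =>  b b B B   (applied B -> B B)
  Step 6: b b B B  =>  b b B B B   (applied B -> B B)
  Step 7: b b B B B  =>  b b B B B B   (applied B -> B B)
  Step 8: b b B B B B  =>  b b b B B B   (applied B -> b)
  Step 9: b b b B B B  =>  b b b b B B   (applied B -> b)
  Step 10: b b b b B B  =>  b b b b B B B   (applied B -> B B)
  Step 11: b b b b B B B  =>  b b b b B B B B   (applied B -> B B)
  Step 12: b b b b B B B B  =>  b b b b b B B B   (applied B -> b)
  Step 13: b b b b b B B B  =>  b b b b b b B B   (applied B -> b)
  Step 14: b b b b b b B B  =>  b b b b b b b B   (applied B -> b)
  Step 15: b b b b b b b B  =>  b b b b b b b B B   (applied B -> B B)
  Step 16: b b b b b b b B B  =>  b b b b b b b B B B   (applied B -> B B)
  Step 17: b b b b b b b B B B  =>  b b b b b b b B B B B   (applied B -> B B)
  Step 18: b b b b b b b B B B B  =>  b b b b b b b b B B B   (applied B -> b)
  Step 19: b b b b b b b b B B B  =>  b b b b b b b b b B B   (applied B -> b)
  Step 20: b b b b b b b b b B B  =>  b b b b b b b b b b B   (applied B -> b)
  Step 21: b b b b b b b b b b B  =>  b b b b b b b b b b B B   (applied B -> B B)
  Step 22: b b b b b b b b b b B B  =>  b b b b b b b b b b b B   (applied B -> b)
  Step 23: b b b b b b b b b b b B  =>  b b b b b b b b b b b B B   (applied B -> B B)
  Step 24: b b b b b b b b b b b B B  =>  b b b b b b b b b b b b B   (applied B -> b)
  Step 25: b b b b b b b b b b b b B  =>  b b b b b b b b b b b b b   (applied B -> b)
Final yield: b b b b b b b b b b b b b
Total rewrite steps: 25

25


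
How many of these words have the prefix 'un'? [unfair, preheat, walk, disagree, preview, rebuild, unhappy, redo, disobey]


Checking each word for prefix 'un':
  'unfair' -> YES, starts with 'un' (count: 1)
  'preheat' -> no (count: 1)
  'walk' -> no (count: 1)
  'disagree' -> no (count: 1)
  'preview' -> no (count: 1)
  'rebuild' -> no (count: 1)
  'unhappy' -> YES, starts with 'un' (count: 2)
  'redo' -> no (count: 2)
  'disobey' -> no (count: 2)
Total with prefix 'un': 2

2


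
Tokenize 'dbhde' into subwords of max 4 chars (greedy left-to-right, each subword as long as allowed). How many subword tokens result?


'dbhde' has 5 characters.
Chunking with max size 4:
  Chunk 1: 'dbhd' (positions 0-3)
  Chunk 2: 'e' (positions 4-4)
Total chunks: ceil(5 / 4) = 2

2


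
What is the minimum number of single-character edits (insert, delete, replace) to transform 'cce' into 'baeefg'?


Building DP table for s1='cce' (len 3) and s2='baeefg' (len 6):
       b  a  e  e  f  g
    0  1  2  3  4  5  6
  c 1  1  2  3  4  5  6
  c 2  2  2  3  4  5  6
  e 3  3  3  2  3  4  5
Edit distance = dp[3][6] = 5

5


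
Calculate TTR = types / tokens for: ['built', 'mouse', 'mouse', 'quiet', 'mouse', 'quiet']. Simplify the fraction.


Tokens: 6
Unique types: ('built', 'mouse', 'quiet') = 3
TTR = 3/6
Simplify: divide both by 3 -> 1/2
TTR = 1/2

1/2


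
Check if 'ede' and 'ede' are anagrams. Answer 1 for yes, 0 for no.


Sort characters of 'ede': 'dee'
Sort characters of 'ede': 'dee'
Sorted forms match -> they ARE anagrams
Result: 1

1


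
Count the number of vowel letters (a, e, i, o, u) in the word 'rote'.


Scanning each character of 'rote':
  Position 1: 'r' -> consonant (running count: 0)
  Position 2: 'o' -> vowel (running count: 1)
  Position 3: 't' -> consonant (running count: 1)
  Position 4: 'e' -> vowel (running count: 2)
Total vowels: 2

2


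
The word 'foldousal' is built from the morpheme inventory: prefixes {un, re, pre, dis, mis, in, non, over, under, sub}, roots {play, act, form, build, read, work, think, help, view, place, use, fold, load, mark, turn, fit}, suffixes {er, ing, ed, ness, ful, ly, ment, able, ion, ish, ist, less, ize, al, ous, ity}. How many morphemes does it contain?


Segmenting 'foldousal' against the inventory:
  'fold' -> root (morpheme 1)
  'ous' -> suffix (morpheme 2)
  'al' -> suffix (morpheme 3)
Total morphemes: 3

3


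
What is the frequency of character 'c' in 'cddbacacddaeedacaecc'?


Scanning 'cddbacacddaeedacaecc' for 'c':
  Position 0: 'c' -> MATCH (count: 1)
  Position 5: 'c' -> MATCH (count: 2)
  Position 7: 'c' -> MATCH (count: 3)
  Position 15: 'c' -> MATCH (count: 4)
  Position 18: 'c' -> MATCH (count: 5)
  Position 19: 'c' -> MATCH (count: 6)
Total occurrences of 'c': 6

6


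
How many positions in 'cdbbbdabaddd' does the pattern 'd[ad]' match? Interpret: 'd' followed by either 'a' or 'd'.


Pattern: d[ad] means 'd' followed by either 'a' or 'd'.
Scanning 'cdbbbdabaddd' position-by-position:
  Pos 0: window 'cd' -> no
  Pos 1: window 'db' -> no
  Pos 2: window 'bb' -> no
  Pos 3: window 'bb' -> no
  Pos 4: window 'bd' -> no
  Pos 5: window 'da' -> MATCH
  Pos 6: window 'ab' -> no
  Pos 7: window 'ba' -> no
  Pos 8: window 'ad' -> no
  Pos 9: window 'dd' -> MATCH
  Pos 10: window 'dd' -> MATCH
  Pos 11: window 'd' -> no
Total matches: 3

3


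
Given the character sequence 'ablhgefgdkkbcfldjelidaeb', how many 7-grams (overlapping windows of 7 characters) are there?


String 'ablhgefgdkkbcfldjelidaeb' has length L = 24.
Number of overlapping n-grams = L - n + 1
Substituting: 24 - 7 + 1 = 18

18
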